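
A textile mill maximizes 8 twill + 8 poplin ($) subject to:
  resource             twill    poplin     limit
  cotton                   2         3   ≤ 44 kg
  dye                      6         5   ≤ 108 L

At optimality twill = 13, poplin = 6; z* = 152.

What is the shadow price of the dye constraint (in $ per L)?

Both cotton and dye are binding at x*.
Dual feasibility on the basic columns requires 2·y_cotton + 6·y_dye = 8, 3·y_cotton + 5·y_dye = 8.
→ y_cotton = 1 and y_dye = 1.
Shadow price of dye = 1.

1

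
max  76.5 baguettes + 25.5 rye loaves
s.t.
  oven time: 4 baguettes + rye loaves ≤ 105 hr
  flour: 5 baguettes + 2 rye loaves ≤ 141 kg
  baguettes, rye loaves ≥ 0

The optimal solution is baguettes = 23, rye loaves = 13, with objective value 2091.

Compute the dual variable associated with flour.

Both oven time and flour are binding at x*.
Dual feasibility on the basic columns requires 4·y_oven time + 5·y_flour = 76.5, 1·y_oven time + 2·y_flour = 25.5.
Solving: y_oven time = 8.5, y_flour = 8.5.
Shadow price of flour = 8.5.

8.5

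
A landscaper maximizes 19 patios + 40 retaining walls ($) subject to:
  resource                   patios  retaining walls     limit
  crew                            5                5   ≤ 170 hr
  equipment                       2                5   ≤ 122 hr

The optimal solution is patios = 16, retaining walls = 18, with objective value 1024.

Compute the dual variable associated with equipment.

7

Both crew and equipment are binding at x*.
From A_Bᵀ y = c: 5·y_crew + 2·y_equipment = 19; 5·y_crew + 5·y_equipment = 40.
This yields shadow prices y_crew = 1, y_equipment = 7.
Shadow price of equipment = 7.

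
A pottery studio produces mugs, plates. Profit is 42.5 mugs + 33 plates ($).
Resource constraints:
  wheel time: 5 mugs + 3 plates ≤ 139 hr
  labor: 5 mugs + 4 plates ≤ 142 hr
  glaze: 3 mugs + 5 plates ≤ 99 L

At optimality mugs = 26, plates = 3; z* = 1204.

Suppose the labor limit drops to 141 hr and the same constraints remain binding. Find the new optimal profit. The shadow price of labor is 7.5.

1196.5

Δb = -1, so new z* = 1204 + (7.5)·(-1) = 1204 − 7.5 = 1196.5.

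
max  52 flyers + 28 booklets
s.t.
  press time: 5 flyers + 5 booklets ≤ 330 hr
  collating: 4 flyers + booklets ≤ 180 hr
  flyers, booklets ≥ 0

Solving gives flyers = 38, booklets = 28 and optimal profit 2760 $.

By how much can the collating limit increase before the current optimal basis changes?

Binding constraints: press time, collating. The basis is B = [[5,5],[4,1]] with det -15.
Per unit increase in collating, x* moves by d = (0.3333, -0.3333).
The basis stays optimal until booklets reaches 0; allowable increase = 84 hr.

84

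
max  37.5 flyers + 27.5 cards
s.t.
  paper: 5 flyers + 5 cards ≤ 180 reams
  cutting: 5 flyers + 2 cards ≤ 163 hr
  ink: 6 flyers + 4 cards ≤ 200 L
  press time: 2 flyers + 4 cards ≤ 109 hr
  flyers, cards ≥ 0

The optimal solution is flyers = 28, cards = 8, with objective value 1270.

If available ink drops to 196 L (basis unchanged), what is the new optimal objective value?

Check each constraint at x*: paper 180/180 (tight); cutting 156/163 (slack 7); ink 200/200 (tight); press time 88/109 (slack 21).
By complementary slackness, y = 0 for the non-binding constraints.
From A_Bᵀ y = c: 5·y_paper + 6·y_ink = 37.5; 5·y_paper + 4·y_ink = 27.5.
Solving: y_paper = 1.5, y_ink = 5.
Δz = y_ink·Δb = 5 × (-4) = -20, so new z* = 1270 − 20 = 1250.

1250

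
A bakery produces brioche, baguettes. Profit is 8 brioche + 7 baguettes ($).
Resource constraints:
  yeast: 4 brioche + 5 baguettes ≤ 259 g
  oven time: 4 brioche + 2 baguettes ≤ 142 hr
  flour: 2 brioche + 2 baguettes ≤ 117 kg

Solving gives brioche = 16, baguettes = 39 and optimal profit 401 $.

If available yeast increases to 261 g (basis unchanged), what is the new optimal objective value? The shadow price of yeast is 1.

Δb = 2, so new z* = 401 + (1)·(2) = 401 + 2 = 403.

403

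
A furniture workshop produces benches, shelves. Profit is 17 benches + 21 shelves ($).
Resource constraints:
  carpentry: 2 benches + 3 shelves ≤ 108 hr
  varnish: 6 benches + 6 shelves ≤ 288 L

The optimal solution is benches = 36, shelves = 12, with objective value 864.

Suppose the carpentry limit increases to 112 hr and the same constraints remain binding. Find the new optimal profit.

Both carpentry and varnish are binding at x*.
From A_Bᵀ y = c: 2·y_carpentry + 6·y_varnish = 17; 3·y_carpentry + 6·y_varnish = 21.
→ y_carpentry = 4 and y_varnish = 1.5.
Δz = y_carpentry·Δb = 4 × (4) = 16, so new z* = 864 + 16 = 880.

880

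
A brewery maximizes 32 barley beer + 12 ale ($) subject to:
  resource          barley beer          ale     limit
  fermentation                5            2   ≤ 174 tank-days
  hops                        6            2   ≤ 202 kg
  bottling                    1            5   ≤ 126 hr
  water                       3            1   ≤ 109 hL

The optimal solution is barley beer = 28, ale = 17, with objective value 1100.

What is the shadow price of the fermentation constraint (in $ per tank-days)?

At the optimum: fermentation uses 174 of 174 (binding); hops uses 202 of 202 (binding); bottling uses 113 of 126 (slack = 13); water uses 101 of 109 (slack = 8).
Slack constraints have shadow price 0 (complementary slackness).
From A_Bᵀ y = c: 5·y_fermentation + 6·y_hops = 32; 2·y_fermentation + 2·y_hops = 12.
Solving: y_fermentation = 4, y_hops = 2.
Shadow price of fermentation = 4.

4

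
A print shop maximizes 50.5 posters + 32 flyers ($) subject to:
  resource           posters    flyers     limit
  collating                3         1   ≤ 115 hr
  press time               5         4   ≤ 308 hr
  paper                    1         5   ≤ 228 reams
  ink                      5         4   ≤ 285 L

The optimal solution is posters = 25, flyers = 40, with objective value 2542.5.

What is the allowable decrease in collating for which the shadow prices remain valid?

Binding constraints: collating, ink. The basis is B = [[3,1],[5,4]] with det 7.
Per unit decrease in collating, x* moves by d = (-0.5714, 0.7143).
The basis stays optimal until paper becomes binding; allowable decrease = 1 hr.

1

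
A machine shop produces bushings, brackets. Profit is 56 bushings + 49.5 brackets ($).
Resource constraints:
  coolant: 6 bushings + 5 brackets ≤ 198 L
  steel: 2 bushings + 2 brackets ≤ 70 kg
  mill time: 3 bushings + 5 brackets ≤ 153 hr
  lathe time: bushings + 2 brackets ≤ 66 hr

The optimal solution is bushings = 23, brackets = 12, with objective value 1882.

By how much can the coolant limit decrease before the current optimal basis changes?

12

Binding constraints: coolant, steel. The basis is B = [[6,5],[2,2]] with det 2.
Per unit decrease in coolant, x* moves by d = (-1, 1).
The basis stays optimal until mill time becomes binding; allowable decrease = 12 L.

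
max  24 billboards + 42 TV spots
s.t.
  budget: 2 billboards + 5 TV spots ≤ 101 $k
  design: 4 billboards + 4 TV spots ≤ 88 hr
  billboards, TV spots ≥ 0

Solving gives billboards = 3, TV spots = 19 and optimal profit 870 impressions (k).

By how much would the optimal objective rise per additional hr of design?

3

At the optimum: budget uses 101 of 101 (binding); design uses 88 of 88 (binding).
Dual feasibility on the basic columns requires 2·y_budget + 4·y_design = 24, 5·y_budget + 4·y_design = 42.
→ y_budget = 6 and y_design = 3.
Shadow price of design = 3.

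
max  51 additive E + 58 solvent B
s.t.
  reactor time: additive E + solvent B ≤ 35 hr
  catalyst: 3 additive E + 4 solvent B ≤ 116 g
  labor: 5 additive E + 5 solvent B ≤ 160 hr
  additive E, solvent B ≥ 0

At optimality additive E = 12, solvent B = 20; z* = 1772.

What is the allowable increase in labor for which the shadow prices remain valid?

15

Binding constraints: catalyst, labor. The basis is B = [[3,4],[5,5]] with det -5.
Per unit increase in labor, x* moves by d = (0.8, -0.6).
The basis stays optimal until reactor time becomes binding; allowable increase = 15 hr.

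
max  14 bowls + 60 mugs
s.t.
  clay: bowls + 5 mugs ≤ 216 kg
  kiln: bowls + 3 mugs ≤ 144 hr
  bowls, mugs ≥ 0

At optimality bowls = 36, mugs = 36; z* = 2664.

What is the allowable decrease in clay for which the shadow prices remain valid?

Binding constraints: clay, kiln. The basis is B = [[1,5],[1,3]] with det -2.
Per unit decrease in clay, x* moves by d = (1.5, -0.5).
The basis stays optimal until mugs reaches 0; allowable decrease = 72 kg.

72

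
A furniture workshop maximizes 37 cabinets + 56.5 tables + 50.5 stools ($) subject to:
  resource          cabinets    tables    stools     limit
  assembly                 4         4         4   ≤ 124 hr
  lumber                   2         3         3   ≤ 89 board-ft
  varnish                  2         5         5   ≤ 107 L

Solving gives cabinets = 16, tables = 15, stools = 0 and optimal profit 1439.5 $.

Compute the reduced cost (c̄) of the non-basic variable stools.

At the optimum: assembly uses 124 of 124 (binding); lumber uses 77 of 89 (slack = 12); varnish uses 107 of 107 (binding).
Since lumber is not tight, its dual is 0.
The binding rows give the dual system: 4·y_assembly + 2·y_varnish = 37 and 4·y_assembly + 5·y_varnish = 56.5.
→ y_assembly = 6 and y_varnish = 6.5.
Reduced cost of stools: c₃ − yᵀa₃ = 50.5 − (6·4 + 6.5·5) = 50.5 − 56.5 = -6.

-6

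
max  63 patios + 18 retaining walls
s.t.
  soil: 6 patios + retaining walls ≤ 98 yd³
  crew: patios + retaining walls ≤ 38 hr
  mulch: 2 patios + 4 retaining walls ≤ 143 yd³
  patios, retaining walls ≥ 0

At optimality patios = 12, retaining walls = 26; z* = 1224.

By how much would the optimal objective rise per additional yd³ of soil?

At the optimum: soil uses 98 of 98 (binding); crew uses 38 of 38 (binding); mulch uses 128 of 143 (slack = 15).
Slack constraints have shadow price 0 (complementary slackness).
The binding rows give the dual system: 6·y_soil + 1·y_crew = 63 and 1·y_soil + 1·y_crew = 18.
This yields shadow prices y_soil = 9, y_crew = 9.
Shadow price of soil = 9.

9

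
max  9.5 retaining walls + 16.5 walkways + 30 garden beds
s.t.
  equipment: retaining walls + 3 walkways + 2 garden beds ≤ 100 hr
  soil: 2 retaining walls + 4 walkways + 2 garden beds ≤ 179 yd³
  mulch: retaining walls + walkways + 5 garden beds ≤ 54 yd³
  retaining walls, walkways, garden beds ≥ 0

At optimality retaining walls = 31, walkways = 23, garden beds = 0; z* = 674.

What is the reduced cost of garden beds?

-7

At the optimum: equipment uses 100 of 100 (binding); soil uses 154 of 179 (slack = 25); mulch uses 54 of 54 (binding).
By complementary slackness, y = 0 for the non-binding constraint.
The binding rows give the dual system: 1·y_equipment + 1·y_mulch = 9.5 and 3·y_equipment + 1·y_mulch = 16.5.
This yields shadow prices y_equipment = 3.5, y_mulch = 6.
Reduced cost of garden beds: c₃ − yᵀa₃ = 30 − (3.5·2 + 6·5) = 30 − 37 = -7.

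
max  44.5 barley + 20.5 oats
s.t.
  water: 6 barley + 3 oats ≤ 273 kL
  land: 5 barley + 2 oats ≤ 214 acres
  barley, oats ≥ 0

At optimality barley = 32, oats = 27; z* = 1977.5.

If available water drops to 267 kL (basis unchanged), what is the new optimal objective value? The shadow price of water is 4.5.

Δb = -6, so new z* = 1977.5 + (4.5)·(-6) = 1977.5 − 27 = 1950.5.

1950.5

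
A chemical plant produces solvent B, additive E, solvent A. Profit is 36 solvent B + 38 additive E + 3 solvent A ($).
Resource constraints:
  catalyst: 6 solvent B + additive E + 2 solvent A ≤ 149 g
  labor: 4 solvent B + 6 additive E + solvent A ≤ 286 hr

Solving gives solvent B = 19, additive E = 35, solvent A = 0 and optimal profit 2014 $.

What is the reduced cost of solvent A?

-7

At the optimum: catalyst uses 149 of 149 (binding); labor uses 286 of 286 (binding).
From A_Bᵀ y = c: 6·y_catalyst + 4·y_labor = 36; 1·y_catalyst + 6·y_labor = 38.
→ y_catalyst = 2 and y_labor = 6.
Reduced cost of solvent A: c₃ − yᵀa₃ = 3 − (2·2 + 6·1) = 3 − 10 = -7.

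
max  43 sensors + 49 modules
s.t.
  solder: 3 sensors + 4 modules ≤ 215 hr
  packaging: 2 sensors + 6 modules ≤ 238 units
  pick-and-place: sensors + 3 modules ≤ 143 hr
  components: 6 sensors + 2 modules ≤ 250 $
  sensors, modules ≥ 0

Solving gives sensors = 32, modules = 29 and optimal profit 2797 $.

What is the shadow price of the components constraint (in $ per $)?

Check each constraint at x*: solder 212/215 (slack 3); packaging 238/238 (tight); pick-and-place 119/143 (slack 24); components 250/250 (tight).
Slack constraints have shadow price 0 (complementary slackness).
Dual feasibility on the basic columns requires 2·y_packaging + 6·y_components = 43, 6·y_packaging + 2·y_components = 49.
→ y_packaging = 6.5 and y_components = 5.
Shadow price of components = 5.

5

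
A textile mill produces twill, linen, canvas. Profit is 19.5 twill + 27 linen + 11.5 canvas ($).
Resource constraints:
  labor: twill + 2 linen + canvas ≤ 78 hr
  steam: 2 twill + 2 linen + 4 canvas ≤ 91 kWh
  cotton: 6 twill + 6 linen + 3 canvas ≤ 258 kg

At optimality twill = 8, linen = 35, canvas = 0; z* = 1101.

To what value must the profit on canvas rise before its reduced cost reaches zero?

At the optimum: labor uses 78 of 78 (binding); steam uses 86 of 91 (slack = 5); cotton uses 258 of 258 (binding).
Slack constraints have shadow price 0 (complementary slackness).
From A_Bᵀ y = c: 1·y_labor + 6·y_cotton = 19.5; 2·y_labor + 6·y_cotton = 27.
Solving: y_labor = 7.5, y_cotton = 2.
canvas enters the basis when its profit ≥ yᵀa₃ = 7.5·1 + 2·3 = 13.5.

13.5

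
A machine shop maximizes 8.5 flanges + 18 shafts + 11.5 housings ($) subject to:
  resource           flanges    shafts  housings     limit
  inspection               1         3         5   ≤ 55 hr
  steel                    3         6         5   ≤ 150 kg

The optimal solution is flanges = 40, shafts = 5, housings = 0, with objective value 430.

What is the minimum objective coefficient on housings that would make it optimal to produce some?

Check each constraint at x*: inspection 55/55 (tight); steel 150/150 (tight).
Dual feasibility on the basic columns requires 1·y_inspection + 3·y_steel = 8.5, 3·y_inspection + 6·y_steel = 18.
Solving: y_inspection = 1, y_steel = 2.5.
housings enters the basis when its profit ≥ yᵀa₃ = 1·5 + 2.5·5 = 17.5.

17.5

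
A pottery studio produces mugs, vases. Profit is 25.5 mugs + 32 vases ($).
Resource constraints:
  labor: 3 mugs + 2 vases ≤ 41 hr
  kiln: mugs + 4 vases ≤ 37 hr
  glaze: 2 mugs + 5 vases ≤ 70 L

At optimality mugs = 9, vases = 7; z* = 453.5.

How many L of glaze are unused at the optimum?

17

glaze used = 2·9 + 5·7 = 53; slack = 70 − 53 = 17.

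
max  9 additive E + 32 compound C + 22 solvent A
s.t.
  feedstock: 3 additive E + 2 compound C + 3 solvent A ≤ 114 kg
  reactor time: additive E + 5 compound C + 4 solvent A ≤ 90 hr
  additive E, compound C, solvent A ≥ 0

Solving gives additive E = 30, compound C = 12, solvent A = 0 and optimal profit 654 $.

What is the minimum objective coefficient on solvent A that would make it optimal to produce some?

Check each constraint at x*: feedstock 114/114 (tight); reactor time 90/90 (tight).
Dual feasibility on the basic columns requires 3·y_feedstock + 1·y_reactor time = 9, 2·y_feedstock + 5·y_reactor time = 32.
Solving: y_feedstock = 1, y_reactor time = 6.
solvent A enters the basis when its profit ≥ yᵀa₃ = 1·3 + 6·4 = 27.

27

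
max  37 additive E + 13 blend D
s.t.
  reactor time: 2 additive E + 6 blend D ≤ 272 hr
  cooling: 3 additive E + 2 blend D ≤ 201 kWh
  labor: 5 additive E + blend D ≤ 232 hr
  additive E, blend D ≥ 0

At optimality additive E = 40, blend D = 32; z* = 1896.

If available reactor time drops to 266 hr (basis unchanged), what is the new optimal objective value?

1890

Binding: reactor time and labor. Non-binding: cooling (17 unused).
Slack constraints have shadow price 0 (complementary slackness).
From A_Bᵀ y = c: 2·y_reactor time + 5·y_labor = 37; 6·y_reactor time + 1·y_labor = 13.
→ y_reactor time = 1 and y_labor = 7.
Δz = y_reactor time·Δb = 1 × (-6) = -6, so new z* = 1896 − 6 = 1890.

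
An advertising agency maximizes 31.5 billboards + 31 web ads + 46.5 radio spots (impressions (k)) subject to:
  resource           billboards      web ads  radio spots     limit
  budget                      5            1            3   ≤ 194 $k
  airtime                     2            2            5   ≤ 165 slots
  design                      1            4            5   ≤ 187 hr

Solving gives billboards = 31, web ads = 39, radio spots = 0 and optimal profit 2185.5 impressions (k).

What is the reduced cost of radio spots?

Binding: budget and design. Non-binding: airtime (25 unused).
Since airtime is not tight, its dual is 0.
From A_Bᵀ y = c: 5·y_budget + 1·y_design = 31.5; 1·y_budget + 4·y_design = 31.
This yields shadow prices y_budget = 5, y_design = 6.5.
Reduced cost of radio spots: c₃ − yᵀa₃ = 46.5 − (5·3 + 6.5·5) = 46.5 − 47.5 = -1.

-1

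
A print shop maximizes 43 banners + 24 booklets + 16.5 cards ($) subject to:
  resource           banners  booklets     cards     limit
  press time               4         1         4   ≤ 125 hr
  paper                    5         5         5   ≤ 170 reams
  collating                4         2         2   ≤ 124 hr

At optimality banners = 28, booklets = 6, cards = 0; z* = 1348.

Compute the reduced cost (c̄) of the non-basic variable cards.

Check each constraint at x*: press time 118/125 (slack 7); paper 170/170 (tight); collating 124/124 (tight).
By complementary slackness, y = 0 for the non-binding constraint.
The binding rows give the dual system: 5·y_paper + 4·y_collating = 43 and 5·y_paper + 2·y_collating = 24.
Solving: y_paper = 1, y_collating = 9.5.
Reduced cost of cards: c₃ − yᵀa₃ = 16.5 − (1·5 + 9.5·2) = 16.5 − 24 = -7.5.

-7.5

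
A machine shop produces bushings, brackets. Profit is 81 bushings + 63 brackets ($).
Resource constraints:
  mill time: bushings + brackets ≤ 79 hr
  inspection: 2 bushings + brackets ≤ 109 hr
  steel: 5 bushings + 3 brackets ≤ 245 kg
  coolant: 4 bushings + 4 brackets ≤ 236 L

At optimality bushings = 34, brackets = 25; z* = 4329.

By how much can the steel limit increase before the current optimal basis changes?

32

Binding constraints: steel, coolant. The basis is B = [[5,3],[4,4]] with det 8.
Per unit increase in steel, x* moves by d = (0.5, -0.5).
The basis stays optimal until inspection becomes binding; allowable increase = 32 kg.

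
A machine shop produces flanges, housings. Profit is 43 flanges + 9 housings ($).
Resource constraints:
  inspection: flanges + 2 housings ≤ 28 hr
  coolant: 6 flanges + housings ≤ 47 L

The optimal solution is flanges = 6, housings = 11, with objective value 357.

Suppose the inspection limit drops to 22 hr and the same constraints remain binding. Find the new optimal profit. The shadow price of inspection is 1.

351

Δb = -6, so new z* = 357 + (1)·(-6) = 357 − 6 = 351.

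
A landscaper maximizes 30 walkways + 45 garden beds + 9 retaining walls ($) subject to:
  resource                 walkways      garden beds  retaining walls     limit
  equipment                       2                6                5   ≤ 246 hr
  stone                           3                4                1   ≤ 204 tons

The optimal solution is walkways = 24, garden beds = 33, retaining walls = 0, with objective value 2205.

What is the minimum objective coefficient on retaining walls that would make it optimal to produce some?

Check each constraint at x*: equipment 246/246 (tight); stone 204/204 (tight).
Dual feasibility on the basic columns requires 2·y_equipment + 3·y_stone = 30, 6·y_equipment + 4·y_stone = 45.
→ y_equipment = 1.5 and y_stone = 9.
retaining walls enters the basis when its profit ≥ yᵀa₃ = 1.5·5 + 9·1 = 16.5.

16.5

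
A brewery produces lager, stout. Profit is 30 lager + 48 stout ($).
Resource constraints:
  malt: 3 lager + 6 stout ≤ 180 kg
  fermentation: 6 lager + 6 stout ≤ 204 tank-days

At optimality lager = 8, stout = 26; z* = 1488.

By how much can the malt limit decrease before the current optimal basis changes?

Binding constraints: malt, fermentation. The basis is B = [[3,6],[6,6]] with det -18.
Per unit decrease in malt, x* moves by d = (0.3333, -0.3333).
The basis stays optimal until stout reaches 0; allowable decrease = 78 kg.

78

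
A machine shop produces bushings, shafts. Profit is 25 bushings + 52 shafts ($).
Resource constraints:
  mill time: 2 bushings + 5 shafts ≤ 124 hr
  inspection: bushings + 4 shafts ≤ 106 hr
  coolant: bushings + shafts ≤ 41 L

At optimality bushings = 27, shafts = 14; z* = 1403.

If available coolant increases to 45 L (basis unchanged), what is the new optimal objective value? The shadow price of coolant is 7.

Δb = 4, so new z* = 1403 + (7)·(4) = 1403 + 28 = 1431.

1431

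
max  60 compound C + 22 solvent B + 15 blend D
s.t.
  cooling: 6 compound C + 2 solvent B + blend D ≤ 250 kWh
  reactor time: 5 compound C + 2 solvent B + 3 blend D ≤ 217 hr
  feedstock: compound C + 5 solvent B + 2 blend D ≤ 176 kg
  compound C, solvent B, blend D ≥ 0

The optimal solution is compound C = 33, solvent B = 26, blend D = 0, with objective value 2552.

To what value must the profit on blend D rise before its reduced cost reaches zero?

23

At the optimum: cooling uses 250 of 250 (binding); reactor time uses 217 of 217 (binding); feedstock uses 163 of 176 (slack = 13).
Slack constraints have shadow price 0 (complementary slackness).
The binding rows give the dual system: 6·y_cooling + 5·y_reactor time = 60 and 2·y_cooling + 2·y_reactor time = 22.
This yields shadow prices y_cooling = 5, y_reactor time = 6.
blend D enters the basis when its profit ≥ yᵀa₃ = 5·1 + 6·3 = 23.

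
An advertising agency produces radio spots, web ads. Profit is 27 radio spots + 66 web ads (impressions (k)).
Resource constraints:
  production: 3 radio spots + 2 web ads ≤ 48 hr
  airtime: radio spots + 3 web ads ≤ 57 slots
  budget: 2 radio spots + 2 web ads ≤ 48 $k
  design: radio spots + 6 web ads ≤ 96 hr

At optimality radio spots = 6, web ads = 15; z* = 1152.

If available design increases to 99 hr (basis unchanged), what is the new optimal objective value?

1179

At the optimum: production uses 48 of 48 (binding); airtime uses 51 of 57 (slack = 6); budget uses 42 of 48 (slack = 6); design uses 96 of 96 (binding).
Since airtime, budget are not tight, their duals are 0.
Dual feasibility on the basic columns requires 3·y_production + 1·y_design = 27, 2·y_production + 6·y_design = 66.
→ y_production = 6 and y_design = 9.
Δz = y_design·Δb = 9 × (3) = 27, so new z* = 1152 + 27 = 1179.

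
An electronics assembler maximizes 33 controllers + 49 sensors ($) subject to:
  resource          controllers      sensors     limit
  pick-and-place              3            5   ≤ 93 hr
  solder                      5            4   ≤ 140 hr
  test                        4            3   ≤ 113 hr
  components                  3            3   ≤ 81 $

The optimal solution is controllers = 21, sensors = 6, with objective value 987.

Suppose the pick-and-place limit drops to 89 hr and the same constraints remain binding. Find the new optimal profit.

Check each constraint at x*: pick-and-place 93/93 (tight); solder 129/140 (slack 11); test 102/113 (slack 11); components 81/81 (tight).
By complementary slackness, y = 0 for the non-binding constraints.
The binding rows give the dual system: 3·y_pick-and-place + 3·y_components = 33 and 5·y_pick-and-place + 3·y_components = 49.
→ y_pick-and-place = 8 and y_components = 3.
Δz = y_pick-and-place·Δb = 8 × (-4) = -32, so new z* = 987 − 32 = 955.

955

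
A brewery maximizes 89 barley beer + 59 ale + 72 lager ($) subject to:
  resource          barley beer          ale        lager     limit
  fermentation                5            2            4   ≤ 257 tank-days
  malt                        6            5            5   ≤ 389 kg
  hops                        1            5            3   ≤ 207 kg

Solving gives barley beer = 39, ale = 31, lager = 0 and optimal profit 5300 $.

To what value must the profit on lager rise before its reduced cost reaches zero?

Binding: fermentation and malt. Non-binding: hops (13 unused).
Slack constraints have shadow price 0 (complementary slackness).
From A_Bᵀ y = c: 5·y_fermentation + 6·y_malt = 89; 2·y_fermentation + 5·y_malt = 59.
Solving: y_fermentation = 7, y_malt = 9.
lager enters the basis when its profit ≥ yᵀa₃ = 7·4 + 9·5 = 73.

73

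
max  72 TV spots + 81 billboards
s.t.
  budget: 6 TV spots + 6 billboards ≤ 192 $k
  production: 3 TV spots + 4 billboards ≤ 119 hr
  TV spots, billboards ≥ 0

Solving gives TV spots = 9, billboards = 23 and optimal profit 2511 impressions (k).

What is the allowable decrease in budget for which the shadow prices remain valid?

13.5

Binding constraints: budget, production. The basis is B = [[6,6],[3,4]] with det 6.
Per unit decrease in budget, x* moves by d = (-0.6667, 0.5).
The basis stays optimal until TV spots reaches 0; allowable decrease = 13.5 $k.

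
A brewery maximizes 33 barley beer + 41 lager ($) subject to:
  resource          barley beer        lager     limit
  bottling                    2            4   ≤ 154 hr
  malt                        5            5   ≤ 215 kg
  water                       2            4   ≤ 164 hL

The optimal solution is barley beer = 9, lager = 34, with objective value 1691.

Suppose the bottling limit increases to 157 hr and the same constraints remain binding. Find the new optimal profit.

Binding: bottling and malt. Non-binding: water (10 unused).
By complementary slackness, y = 0 for the non-binding constraint.
Dual feasibility on the basic columns requires 2·y_bottling + 5·y_malt = 33, 4·y_bottling + 5·y_malt = 41.
Solving: y_bottling = 4, y_malt = 5.
Δz = y_bottling·Δb = 4 × (3) = 12, so new z* = 1691 + 12 = 1703.

1703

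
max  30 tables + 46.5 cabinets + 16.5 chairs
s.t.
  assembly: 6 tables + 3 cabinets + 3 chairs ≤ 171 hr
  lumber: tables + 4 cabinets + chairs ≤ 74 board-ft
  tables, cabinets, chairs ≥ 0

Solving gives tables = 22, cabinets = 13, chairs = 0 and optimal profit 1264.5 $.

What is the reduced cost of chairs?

-3

Check each constraint at x*: assembly 171/171 (tight); lumber 74/74 (tight).
From A_Bᵀ y = c: 6·y_assembly + 1·y_lumber = 30; 3·y_assembly + 4·y_lumber = 46.5.
Solving: y_assembly = 3.5, y_lumber = 9.
Reduced cost of chairs: c₃ − yᵀa₃ = 16.5 − (3.5·3 + 9·1) = 16.5 − 19.5 = -3.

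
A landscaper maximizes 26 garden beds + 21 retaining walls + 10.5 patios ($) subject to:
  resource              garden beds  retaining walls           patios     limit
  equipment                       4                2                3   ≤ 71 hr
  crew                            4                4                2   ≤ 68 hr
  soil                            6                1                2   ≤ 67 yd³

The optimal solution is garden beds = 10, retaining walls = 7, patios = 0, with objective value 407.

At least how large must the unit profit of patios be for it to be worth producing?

At the optimum: equipment uses 54 of 71 (slack = 17); crew uses 68 of 68 (binding); soil uses 67 of 67 (binding).
Since equipment is not tight, its dual is 0.
Dual feasibility on the basic columns requires 4·y_crew + 6·y_soil = 26, 4·y_crew + 1·y_soil = 21.
→ y_crew = 5 and y_soil = 1.
patios enters the basis when its profit ≥ yᵀa₃ = 5·2 + 1·2 = 12.

12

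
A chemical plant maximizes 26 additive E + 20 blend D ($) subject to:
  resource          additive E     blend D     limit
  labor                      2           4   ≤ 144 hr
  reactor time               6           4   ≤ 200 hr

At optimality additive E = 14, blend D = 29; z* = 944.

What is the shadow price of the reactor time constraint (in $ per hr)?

Check each constraint at x*: labor 144/144 (tight); reactor time 200/200 (tight).
Dual feasibility on the basic columns requires 2·y_labor + 6·y_reactor time = 26, 4·y_labor + 4·y_reactor time = 20.
→ y_labor = 1 and y_reactor time = 4.
Shadow price of reactor time = 4.

4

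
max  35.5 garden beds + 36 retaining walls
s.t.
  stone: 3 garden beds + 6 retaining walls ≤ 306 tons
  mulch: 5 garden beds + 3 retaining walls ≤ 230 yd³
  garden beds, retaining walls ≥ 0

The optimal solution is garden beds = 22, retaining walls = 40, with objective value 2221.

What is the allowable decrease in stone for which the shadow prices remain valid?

Binding constraints: stone, mulch. The basis is B = [[3,6],[5,3]] with det -21.
Per unit decrease in stone, x* moves by d = (0.1429, -0.2381).
The basis stays optimal until retaining walls reaches 0; allowable decrease = 168 tons.

168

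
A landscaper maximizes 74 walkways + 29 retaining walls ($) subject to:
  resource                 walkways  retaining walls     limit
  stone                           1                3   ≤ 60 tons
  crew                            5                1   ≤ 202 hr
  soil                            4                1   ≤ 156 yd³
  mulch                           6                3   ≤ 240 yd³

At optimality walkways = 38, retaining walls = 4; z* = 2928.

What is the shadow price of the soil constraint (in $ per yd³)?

8

Binding: soil and mulch. Non-binding: stone (10 unused), crew (8 unused).
By complementary slackness, y = 0 for the non-binding constraints.
The binding rows give the dual system: 4·y_soil + 6·y_mulch = 74 and 1·y_soil + 3·y_mulch = 29.
This yields shadow prices y_soil = 8, y_mulch = 7.
Shadow price of soil = 8.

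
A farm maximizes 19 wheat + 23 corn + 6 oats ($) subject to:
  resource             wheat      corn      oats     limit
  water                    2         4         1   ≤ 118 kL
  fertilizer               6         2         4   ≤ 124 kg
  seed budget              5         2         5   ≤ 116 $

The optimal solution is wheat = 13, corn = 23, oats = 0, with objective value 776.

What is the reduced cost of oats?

Binding: water and fertilizer. Non-binding: seed budget (5 unused).
By complementary slackness, y = 0 for the non-binding constraint.
Dual feasibility on the basic columns requires 2·y_water + 6·y_fertilizer = 19, 4·y_water + 2·y_fertilizer = 23.
Solving: y_water = 5, y_fertilizer = 1.5.
Reduced cost of oats: c₃ − yᵀa₃ = 6 − (5·1 + 1.5·4) = 6 − 11 = -5.

-5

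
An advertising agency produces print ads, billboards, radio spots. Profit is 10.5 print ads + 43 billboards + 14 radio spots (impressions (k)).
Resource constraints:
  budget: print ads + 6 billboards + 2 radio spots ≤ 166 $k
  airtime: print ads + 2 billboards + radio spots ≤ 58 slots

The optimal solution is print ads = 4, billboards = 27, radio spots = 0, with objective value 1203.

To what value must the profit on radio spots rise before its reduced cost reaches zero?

At the optimum: budget uses 166 of 166 (binding); airtime uses 58 of 58 (binding).
Dual feasibility on the basic columns requires 1·y_budget + 1·y_airtime = 10.5, 6·y_budget + 2·y_airtime = 43.
Solving: y_budget = 5.5, y_airtime = 5.
radio spots enters the basis when its profit ≥ yᵀa₃ = 5.5·2 + 5·1 = 16.

16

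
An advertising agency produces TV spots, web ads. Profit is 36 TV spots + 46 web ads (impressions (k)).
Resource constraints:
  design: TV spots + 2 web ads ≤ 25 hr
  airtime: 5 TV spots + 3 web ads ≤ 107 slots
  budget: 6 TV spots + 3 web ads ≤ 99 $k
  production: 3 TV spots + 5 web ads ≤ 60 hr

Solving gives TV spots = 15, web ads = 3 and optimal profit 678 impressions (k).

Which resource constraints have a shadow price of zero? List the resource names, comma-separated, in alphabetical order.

airtime, design

design: 21/25 (slack 4)
airtime: 84/107 (slack 23)
budget: 99/99 (binding)
production: 60/60 (binding)
By complementary slackness, a constraint with positive slack has shadow price 0 → airtime, design.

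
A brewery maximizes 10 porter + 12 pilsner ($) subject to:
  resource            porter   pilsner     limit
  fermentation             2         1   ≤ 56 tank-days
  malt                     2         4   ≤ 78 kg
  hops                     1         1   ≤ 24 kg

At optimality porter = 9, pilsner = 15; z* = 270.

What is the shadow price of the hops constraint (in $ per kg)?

At the optimum: fermentation uses 33 of 56 (slack = 23); malt uses 78 of 78 (binding); hops uses 24 of 24 (binding).
Since fermentation is not tight, its dual is 0.
Dual feasibility on the basic columns requires 2·y_malt + 1·y_hops = 10, 4·y_malt + 1·y_hops = 12.
→ y_malt = 1 and y_hops = 8.
Shadow price of hops = 8.

8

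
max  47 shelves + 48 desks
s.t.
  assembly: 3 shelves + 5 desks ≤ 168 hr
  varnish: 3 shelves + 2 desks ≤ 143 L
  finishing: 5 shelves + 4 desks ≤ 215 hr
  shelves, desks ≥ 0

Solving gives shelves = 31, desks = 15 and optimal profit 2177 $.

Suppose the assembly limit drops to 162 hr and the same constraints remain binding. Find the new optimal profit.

2153

Binding: assembly and finishing. Non-binding: varnish (20 unused).
Since varnish is not tight, its dual is 0.
From A_Bᵀ y = c: 3·y_assembly + 5·y_finishing = 47; 5·y_assembly + 4·y_finishing = 48.
→ y_assembly = 4 and y_finishing = 7.
Δz = y_assembly·Δb = 4 × (-6) = -24, so new z* = 2177 − 24 = 2153.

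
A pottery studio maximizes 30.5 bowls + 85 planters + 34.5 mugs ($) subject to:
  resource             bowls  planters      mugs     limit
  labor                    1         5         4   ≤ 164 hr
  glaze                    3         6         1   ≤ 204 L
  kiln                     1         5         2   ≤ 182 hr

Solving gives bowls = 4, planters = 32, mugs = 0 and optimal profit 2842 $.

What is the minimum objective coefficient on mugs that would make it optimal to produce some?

39.5

At the optimum: labor uses 164 of 164 (binding); glaze uses 204 of 204 (binding); kiln uses 164 of 182 (slack = 18).
Slack constraints have shadow price 0 (complementary slackness).
The binding rows give the dual system: 1·y_labor + 3·y_glaze = 30.5 and 5·y_labor + 6·y_glaze = 85.
This yields shadow prices y_labor = 8, y_glaze = 7.5.
mugs enters the basis when its profit ≥ yᵀa₃ = 8·4 + 7.5·1 = 39.5.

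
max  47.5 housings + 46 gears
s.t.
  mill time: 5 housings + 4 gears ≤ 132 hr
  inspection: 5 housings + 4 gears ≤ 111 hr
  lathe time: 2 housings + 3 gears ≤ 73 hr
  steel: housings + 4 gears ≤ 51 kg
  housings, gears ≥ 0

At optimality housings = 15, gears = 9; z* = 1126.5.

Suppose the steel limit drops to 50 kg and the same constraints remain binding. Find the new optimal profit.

1124

At the optimum: mill time uses 111 of 132 (slack = 21); inspection uses 111 of 111 (binding); lathe time uses 57 of 73 (slack = 16); steel uses 51 of 51 (binding).
Slack constraints have shadow price 0 (complementary slackness).
Dual feasibility on the basic columns requires 5·y_inspection + 1·y_steel = 47.5, 4·y_inspection + 4·y_steel = 46.
This yields shadow prices y_inspection = 9, y_steel = 2.5.
Δz = y_steel·Δb = 2.5 × (-1) = -2.5, so new z* = 1126.5 − 2.5 = 1124.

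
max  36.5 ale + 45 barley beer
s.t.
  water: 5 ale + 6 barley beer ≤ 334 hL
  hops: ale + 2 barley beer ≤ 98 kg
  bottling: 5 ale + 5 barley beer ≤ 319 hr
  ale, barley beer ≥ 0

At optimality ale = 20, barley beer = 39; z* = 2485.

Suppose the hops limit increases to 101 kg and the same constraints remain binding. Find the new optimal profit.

Binding: water and hops. Non-binding: bottling (24 unused).
By complementary slackness, y = 0 for the non-binding constraint.
Dual feasibility on the basic columns requires 5·y_water + 1·y_hops = 36.5, 6·y_water + 2·y_hops = 45.
→ y_water = 7 and y_hops = 1.5.
Δz = y_hops·Δb = 1.5 × (3) = 4.5, so new z* = 2485 + 4.5 = 2489.5.

2489.5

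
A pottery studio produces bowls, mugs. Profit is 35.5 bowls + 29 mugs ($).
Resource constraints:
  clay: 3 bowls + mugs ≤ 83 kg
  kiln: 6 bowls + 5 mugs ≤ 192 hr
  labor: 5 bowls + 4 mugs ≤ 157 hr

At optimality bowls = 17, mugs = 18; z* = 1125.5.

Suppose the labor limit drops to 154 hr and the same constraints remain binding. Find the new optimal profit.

1115

At the optimum: clay uses 69 of 83 (slack = 14); kiln uses 192 of 192 (binding); labor uses 157 of 157 (binding).
Since clay is not tight, its dual is 0.
From A_Bᵀ y = c: 6·y_kiln + 5·y_labor = 35.5; 5·y_kiln + 4·y_labor = 29.
Solving: y_kiln = 3, y_labor = 3.5.
Δz = y_labor·Δb = 3.5 × (-3) = -10.5, so new z* = 1125.5 − 10.5 = 1115.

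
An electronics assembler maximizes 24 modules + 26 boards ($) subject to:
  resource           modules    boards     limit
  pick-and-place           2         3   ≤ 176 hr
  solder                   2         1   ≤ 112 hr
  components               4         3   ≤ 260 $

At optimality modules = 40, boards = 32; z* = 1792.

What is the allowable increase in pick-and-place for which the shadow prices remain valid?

Binding constraints: pick-and-place, solder. The basis is B = [[2,3],[2,1]] with det -4.
Per unit increase in pick-and-place, x* moves by d = (-0.25, 0.5).
The basis stays optimal until components becomes binding; allowable increase = 8 hr.

8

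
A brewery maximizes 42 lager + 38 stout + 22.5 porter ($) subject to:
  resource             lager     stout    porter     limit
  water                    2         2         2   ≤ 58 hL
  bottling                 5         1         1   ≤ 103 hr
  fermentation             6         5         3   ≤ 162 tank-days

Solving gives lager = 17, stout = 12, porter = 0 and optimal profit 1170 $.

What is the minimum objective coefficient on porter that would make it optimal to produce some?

At the optimum: water uses 58 of 58 (binding); bottling uses 97 of 103 (slack = 6); fermentation uses 162 of 162 (binding).
Slack constraints have shadow price 0 (complementary slackness).
The binding rows give the dual system: 2·y_water + 6·y_fermentation = 42 and 2·y_water + 5·y_fermentation = 38.
→ y_water = 9 and y_fermentation = 4.
porter enters the basis when its profit ≥ yᵀa₃ = 9·2 + 4·3 = 30.

30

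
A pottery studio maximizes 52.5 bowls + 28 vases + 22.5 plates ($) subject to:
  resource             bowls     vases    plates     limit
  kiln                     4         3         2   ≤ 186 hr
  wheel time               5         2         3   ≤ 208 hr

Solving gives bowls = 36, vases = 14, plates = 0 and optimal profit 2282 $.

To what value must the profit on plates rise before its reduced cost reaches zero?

29.5

Check each constraint at x*: kiln 186/186 (tight); wheel time 208/208 (tight).
From A_Bᵀ y = c: 4·y_kiln + 5·y_wheel time = 52.5; 3·y_kiln + 2·y_wheel time = 28.
This yields shadow prices y_kiln = 5, y_wheel time = 6.5.
plates enters the basis when its profit ≥ yᵀa₃ = 5·2 + 6.5·3 = 29.5.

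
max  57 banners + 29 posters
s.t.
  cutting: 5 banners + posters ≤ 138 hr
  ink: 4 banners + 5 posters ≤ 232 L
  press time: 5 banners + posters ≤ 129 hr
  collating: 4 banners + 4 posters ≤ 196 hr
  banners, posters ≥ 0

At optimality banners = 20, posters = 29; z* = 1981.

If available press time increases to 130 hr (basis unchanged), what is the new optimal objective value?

1988

At the optimum: cutting uses 129 of 138 (slack = 9); ink uses 225 of 232 (slack = 7); press time uses 129 of 129 (binding); collating uses 196 of 196 (binding).
Slack constraints have shadow price 0 (complementary slackness).
Dual feasibility on the basic columns requires 5·y_press time + 4·y_collating = 57, 1·y_press time + 4·y_collating = 29.
→ y_press time = 7 and y_collating = 5.5.
Δz = y_press time·Δb = 7 × (1) = 7, so new z* = 1981 + 7 = 1988.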